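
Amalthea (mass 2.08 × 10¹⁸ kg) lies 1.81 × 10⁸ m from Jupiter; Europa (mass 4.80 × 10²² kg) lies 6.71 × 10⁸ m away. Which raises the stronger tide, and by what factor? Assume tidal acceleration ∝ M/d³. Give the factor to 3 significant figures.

Tidal acceleration ∝ M/d³, so compare M/d³ for each.
Amalthea: (2.08 × 10¹⁸) / (1.81 × 10⁸)³ = 3.508 × 10⁻⁷
Europa: (4.80 × 10²²) / (6.71 × 10⁸)³ = 1.589 × 10⁻⁴
Ratio (larger/smaller) = 453

Europa, by a factor of ≈ 453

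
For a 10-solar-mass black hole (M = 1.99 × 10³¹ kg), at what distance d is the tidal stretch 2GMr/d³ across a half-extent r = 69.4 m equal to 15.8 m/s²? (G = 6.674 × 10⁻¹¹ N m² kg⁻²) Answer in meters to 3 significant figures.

2.27 × 10⁷ m

2GMr/d³ = a_tidal  ⇒  d = (2GMr / a_tidal)^(1/3)
d = (2 × 6.674×10⁻¹¹ × (1.99 × 10³¹) × (69.4) / (15.8))^(1/3)
  = 2.27 × 10⁷ m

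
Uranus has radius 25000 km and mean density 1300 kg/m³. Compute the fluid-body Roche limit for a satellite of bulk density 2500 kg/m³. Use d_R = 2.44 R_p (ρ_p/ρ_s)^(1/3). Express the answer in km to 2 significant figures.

d_R = 2.44 × 25000 km × (1300/2500)^(1/3)
    = 49000 km

49000 km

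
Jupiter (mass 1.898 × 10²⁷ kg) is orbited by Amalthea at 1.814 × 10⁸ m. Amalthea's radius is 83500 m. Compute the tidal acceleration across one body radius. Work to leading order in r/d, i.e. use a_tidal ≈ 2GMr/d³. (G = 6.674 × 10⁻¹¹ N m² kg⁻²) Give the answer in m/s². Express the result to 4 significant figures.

The tidal stretch is the gradient of GM/d² times the body's extent r, hence the 1/d³ dependence.
a_tidal = 2GMr/d³
        = 2 × (6.674 × 10⁻¹¹) × (1.898 × 10²⁷) × (83500) / (1.814 × 10⁸)³
        = 3.544 × 10⁻³ m/s²

3.544 × 10⁻³ m/s²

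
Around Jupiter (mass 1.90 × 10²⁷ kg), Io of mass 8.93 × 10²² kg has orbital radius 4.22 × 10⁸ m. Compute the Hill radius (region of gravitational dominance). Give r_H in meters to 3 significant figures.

r_H ≈ a (m/3M)^(1/3)
    = (4.22 × 10⁸) × (8.93 × 10²² / (3 × 1.90 × 10²⁷))^(1/3)
    = 1.06 × 10⁷ m

1.06 × 10⁷ m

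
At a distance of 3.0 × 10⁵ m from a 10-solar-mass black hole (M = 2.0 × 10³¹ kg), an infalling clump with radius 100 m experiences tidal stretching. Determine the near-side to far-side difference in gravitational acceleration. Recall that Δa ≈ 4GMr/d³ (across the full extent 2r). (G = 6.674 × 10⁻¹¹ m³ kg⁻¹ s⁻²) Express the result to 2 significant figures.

The field gradient is 2GM/d³; across the full diameter 2r the difference is 4GMr/d³.
Δa = 4GMr/d³
   = 4 × (6.674 × 10⁻¹¹) × (2.0 × 10³¹) × (100) / (3.0 × 10⁵)³
   = 2.0 × 10⁷ m/s²

2.0 × 10⁷ m/s²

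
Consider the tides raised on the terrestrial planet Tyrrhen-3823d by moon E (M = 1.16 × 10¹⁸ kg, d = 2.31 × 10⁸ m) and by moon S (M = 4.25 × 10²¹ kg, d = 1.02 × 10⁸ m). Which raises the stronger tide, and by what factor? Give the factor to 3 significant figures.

Moon S, by a factor of ≈ 42600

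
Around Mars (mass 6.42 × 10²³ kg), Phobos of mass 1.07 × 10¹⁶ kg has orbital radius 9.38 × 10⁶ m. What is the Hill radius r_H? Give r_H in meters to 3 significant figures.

r_H ≈ a (m/3M)^(1/3)
    = (9.38 × 10⁶) × (1.07 × 10¹⁶ / (3 × 6.42 × 10²³))^(1/3)
    = 1.66 × 10⁴ m

1.66 × 10⁴ m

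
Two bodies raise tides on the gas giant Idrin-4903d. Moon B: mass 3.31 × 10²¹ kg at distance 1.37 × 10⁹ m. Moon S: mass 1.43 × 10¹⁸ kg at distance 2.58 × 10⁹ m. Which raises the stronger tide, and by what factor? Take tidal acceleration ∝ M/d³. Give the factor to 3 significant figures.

The tide-raising term goes as M/d³ (the gradient of a 1/d² field).
Moon B: (3.31 × 10²¹) / (1.37 × 10⁹)³ = 1.287 × 10⁻⁶
Moon S: (1.43 × 10¹⁸) / (2.58 × 10⁹)³ = 8.327 × 10⁻¹¹
Ratio (larger/smaller) = 15500

Moon B, by a factor of ≈ 15500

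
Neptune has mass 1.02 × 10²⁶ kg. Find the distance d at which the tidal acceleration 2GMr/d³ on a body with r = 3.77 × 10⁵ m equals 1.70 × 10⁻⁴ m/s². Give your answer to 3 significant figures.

3.11 × 10⁸ m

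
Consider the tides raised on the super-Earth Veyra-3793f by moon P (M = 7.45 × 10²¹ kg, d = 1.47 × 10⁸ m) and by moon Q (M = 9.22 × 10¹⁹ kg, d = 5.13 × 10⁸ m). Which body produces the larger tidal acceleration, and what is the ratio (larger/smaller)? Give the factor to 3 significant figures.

The tide-raising term goes as M/d³ (the gradient of a 1/d² field).
Moon P: (7.45 × 10²¹) / (1.47 × 10⁸)³ = 2.345 × 10⁻³
Moon Q: (9.22 × 10¹⁹) / (5.13 × 10⁸)³ = 6.829 × 10⁻⁷
Ratio (larger/smaller) = 3430

Moon P, by a factor of ≈ 3430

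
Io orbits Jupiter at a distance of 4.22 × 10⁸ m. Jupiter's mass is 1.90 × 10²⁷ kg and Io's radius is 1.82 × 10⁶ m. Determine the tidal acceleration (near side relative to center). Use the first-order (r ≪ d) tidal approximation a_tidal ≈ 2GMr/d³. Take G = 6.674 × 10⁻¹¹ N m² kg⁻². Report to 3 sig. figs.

6.14 × 10⁻³ m/s²

Δg = 2GMr/d³
   = 2 × (6.674 × 10⁻¹¹) × (1.90 × 10²⁷) × (1.82 × 10⁶) / (4.22 × 10⁸)³
   = 6.14 × 10⁻³ m/s²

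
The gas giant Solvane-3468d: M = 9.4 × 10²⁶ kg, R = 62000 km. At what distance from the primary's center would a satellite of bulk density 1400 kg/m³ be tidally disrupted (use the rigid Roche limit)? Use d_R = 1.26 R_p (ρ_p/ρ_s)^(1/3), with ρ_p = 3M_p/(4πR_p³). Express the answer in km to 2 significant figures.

68000 km

ρ_p = 3M_p/(4πR_p³) = 3 × (9.4 × 10²⁶) / (4π × (6.2 × 10⁷ m)³) = 940 kg/m³
d_R = 1.26 × 62000 km × (940/1400)^(1/3)
    = 68000 km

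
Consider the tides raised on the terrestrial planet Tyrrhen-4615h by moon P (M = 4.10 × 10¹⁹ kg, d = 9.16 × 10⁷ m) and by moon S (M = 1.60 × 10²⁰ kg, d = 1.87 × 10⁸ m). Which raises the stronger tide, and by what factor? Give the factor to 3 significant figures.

Tidal stretch scales as M/d³; compute that for each body.
Moon P: (4.10 × 10¹⁹) / (9.16 × 10⁷)³ = 5.335 × 10⁻⁵
Moon S: (1.60 × 10²⁰) / (1.87 × 10⁸)³ = 2.447 × 10⁻⁵
Ratio (larger/smaller) = 2.18

Moon P, by a factor of ≈ 2.18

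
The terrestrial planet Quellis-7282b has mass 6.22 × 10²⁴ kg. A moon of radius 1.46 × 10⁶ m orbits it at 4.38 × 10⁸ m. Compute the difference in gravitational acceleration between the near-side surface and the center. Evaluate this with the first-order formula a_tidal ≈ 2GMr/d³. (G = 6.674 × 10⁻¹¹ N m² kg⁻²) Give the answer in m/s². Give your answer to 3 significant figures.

1.44 × 10⁻⁵ m/s²

a_tidal = 2GMr/d³
        = 2 × (6.674 × 10⁻¹¹) × (6.22 × 10²⁴) × (1.46 × 10⁶) / (4.38 × 10⁸)³
        = 1.44 × 10⁻⁵ m/s²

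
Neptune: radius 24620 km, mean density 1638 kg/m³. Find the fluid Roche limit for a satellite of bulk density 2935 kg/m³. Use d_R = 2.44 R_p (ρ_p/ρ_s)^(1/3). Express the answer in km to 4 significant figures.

d_R = 2.44 × 24620 km × (1638/2935)^(1/3)
    = 49460 km

49460 km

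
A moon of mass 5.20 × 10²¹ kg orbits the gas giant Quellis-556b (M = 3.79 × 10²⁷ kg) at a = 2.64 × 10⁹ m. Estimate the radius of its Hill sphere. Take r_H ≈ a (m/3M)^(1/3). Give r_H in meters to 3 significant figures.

2.03 × 10⁷ m

r_H ≈ a (m/3M)^(1/3)
    = (2.64 × 10⁹) × (5.20 × 10²¹ / (3 × 3.79 × 10²⁷))^(1/3)
    = 2.03 × 10⁷ m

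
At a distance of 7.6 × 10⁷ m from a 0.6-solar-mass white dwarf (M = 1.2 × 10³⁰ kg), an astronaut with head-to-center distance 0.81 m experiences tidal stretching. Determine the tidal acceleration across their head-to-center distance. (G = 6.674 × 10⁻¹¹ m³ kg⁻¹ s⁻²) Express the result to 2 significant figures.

Differencing GM/(d−r)² and GM/d² to first order in r/d gives 2GMr/d³.
Δg = 2GMr/d³
   = 2 × (6.674 × 10⁻¹¹) × (1.2 × 10³⁰) × (0.81) / (7.6 × 10⁷)³
   = 3.0 × 10⁻⁴ m/s²

3.0 × 10⁻⁴ m/s²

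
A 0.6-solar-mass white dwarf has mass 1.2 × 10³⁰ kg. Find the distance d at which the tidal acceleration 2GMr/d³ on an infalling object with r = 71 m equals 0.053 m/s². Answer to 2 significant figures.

6.0 × 10⁷ m

2GMr/d³ = a_tidal  ⇒  d = (2GMr / a_tidal)^(1/3)
d = (2 × 6.674×10⁻¹¹ × (1.2 × 10³⁰) × (71) / (0.053))^(1/3)
  = 6.0 × 10⁷ m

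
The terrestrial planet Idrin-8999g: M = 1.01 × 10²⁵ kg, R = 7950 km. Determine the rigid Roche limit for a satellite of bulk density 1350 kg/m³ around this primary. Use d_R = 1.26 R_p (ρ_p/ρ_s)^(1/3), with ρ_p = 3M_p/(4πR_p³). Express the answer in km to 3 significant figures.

ρ_p = 3M_p/(4πR_p³) = 3 × (1.01 × 10²⁵) / (4π × (7.95 × 10⁶ m)³) = 4800 kg/m³
d_R = 1.26 × 7950 km × (4800/1350)^(1/3)
    = 15300 km

15300 km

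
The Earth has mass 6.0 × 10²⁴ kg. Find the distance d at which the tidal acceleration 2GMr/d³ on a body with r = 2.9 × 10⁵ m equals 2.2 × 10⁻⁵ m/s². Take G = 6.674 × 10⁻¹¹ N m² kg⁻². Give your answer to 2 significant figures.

2.2 × 10⁸ m

2GMr/d³ = a_tidal  ⇒  d = (2GMr / a_tidal)^(1/3)
d = (2 × 6.674×10⁻¹¹ × (6.0 × 10²⁴) × (2.9 × 10⁵) / (2.2 × 10⁻⁵))^(1/3)
  = 2.2 × 10⁸ m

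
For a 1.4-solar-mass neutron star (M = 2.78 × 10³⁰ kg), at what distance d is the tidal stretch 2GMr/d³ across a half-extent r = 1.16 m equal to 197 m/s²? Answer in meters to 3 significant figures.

2GMr/d³ = a_tidal  ⇒  d = (2GMr / a_tidal)^(1/3)
d = (2 × 6.674×10⁻¹¹ × (2.78 × 10³⁰) × (1.16) / (197))^(1/3)
  = 1.30 × 10⁶ m

1.30 × 10⁶ m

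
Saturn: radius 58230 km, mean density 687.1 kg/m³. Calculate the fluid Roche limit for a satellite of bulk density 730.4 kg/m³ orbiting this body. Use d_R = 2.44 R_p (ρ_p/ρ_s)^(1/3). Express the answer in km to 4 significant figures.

d_R = 2.44 × 58230 km × (687.1/730.4)^(1/3)
    = 1.392 × 10⁵ km

1.392 × 10⁵ km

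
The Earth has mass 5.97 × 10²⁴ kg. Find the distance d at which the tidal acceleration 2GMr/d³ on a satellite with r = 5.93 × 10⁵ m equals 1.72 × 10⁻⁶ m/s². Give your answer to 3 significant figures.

6.50 × 10⁸ m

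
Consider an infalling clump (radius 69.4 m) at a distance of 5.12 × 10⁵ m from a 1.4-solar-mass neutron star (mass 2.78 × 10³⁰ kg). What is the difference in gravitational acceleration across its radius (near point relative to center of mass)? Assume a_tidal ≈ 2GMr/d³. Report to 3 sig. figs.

1.92 × 10⁵ m/s²

a_tidal = 2GMr/d³
        = 2 × (6.674 × 10⁻¹¹) × (2.78 × 10³⁰) × (69.4) / (5.12 × 10⁵)³
        = 1.92 × 10⁵ m/s²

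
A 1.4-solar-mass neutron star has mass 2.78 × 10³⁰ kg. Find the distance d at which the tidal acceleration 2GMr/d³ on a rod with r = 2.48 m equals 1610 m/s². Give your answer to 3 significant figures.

2GMr/d³ = a_tidal  ⇒  d = (2GMr / a_tidal)^(1/3)
d = (2 × 6.674×10⁻¹¹ × (2.78 × 10³⁰) × (2.48) / (1610))^(1/3)
  = 8.30 × 10⁵ m

8.30 × 10⁵ m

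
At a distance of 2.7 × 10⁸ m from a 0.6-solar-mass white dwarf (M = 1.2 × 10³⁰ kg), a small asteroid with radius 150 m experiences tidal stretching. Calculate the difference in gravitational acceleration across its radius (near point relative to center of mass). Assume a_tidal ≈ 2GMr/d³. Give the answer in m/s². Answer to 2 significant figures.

1.2 × 10⁻³ m/s²

Δg = 2GMr/d³
   = 2 × (6.674 × 10⁻¹¹) × (1.2 × 10³⁰) × (150) / (2.7 × 10⁸)³
   = 1.2 × 10⁻³ m/s²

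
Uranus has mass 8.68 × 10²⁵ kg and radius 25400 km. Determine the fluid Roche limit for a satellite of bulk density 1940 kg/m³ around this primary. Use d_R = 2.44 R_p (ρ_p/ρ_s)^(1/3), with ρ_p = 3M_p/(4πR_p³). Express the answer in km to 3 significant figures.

ρ_p = 3M_p/(4πR_p³) = 3 × (8.68 × 10²⁵) / (4π × (2.54 × 10⁷ m)³) = 1260 kg/m³
d_R = 2.44 × 25400 km × (1260/1940)^(1/3)
    = 53700 km

53700 km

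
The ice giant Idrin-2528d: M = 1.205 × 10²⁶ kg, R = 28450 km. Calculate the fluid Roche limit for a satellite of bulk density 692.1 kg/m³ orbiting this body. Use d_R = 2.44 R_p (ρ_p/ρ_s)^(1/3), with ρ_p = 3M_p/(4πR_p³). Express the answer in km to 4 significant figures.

84520 km

ρ_p = 3M_p/(4πR_p³) = 3 × (1.205 × 10²⁶) / (4π × (2.845 × 10⁷ m)³) = 1249 kg/m³
d_R = 2.44 × 28450 km × (1249/692.1)^(1/3)
    = 84520 km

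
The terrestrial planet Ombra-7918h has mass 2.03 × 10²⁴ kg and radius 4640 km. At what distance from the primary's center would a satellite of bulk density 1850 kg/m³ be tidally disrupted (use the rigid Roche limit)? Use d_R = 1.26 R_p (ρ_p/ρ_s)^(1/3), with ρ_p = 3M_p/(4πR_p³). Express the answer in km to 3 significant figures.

8060 km

ρ_p = 3M_p/(4πR_p³) = 3 × (2.03 × 10²⁴) / (4π × (4.64 × 10⁶ m)³) = 4850 kg/m³
d_R = 1.26 × 4640 km × (4850/1850)^(1/3)
    = 8060 km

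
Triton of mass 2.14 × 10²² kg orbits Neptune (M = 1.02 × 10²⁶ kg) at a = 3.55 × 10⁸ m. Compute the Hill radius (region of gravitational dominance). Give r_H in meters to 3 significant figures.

r_H ≈ a (m/3M)^(1/3)
    = (3.55 × 10⁸) × (2.14 × 10²² / (3 × 1.02 × 10²⁶))^(1/3)
    = 1.46 × 10⁷ m

1.46 × 10⁷ m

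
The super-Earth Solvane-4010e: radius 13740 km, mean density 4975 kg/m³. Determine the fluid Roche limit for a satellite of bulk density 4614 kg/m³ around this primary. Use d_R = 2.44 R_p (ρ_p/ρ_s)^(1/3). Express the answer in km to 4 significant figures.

34380 km

d_R = 2.44 × 13740 km × (4975/4614)^(1/3)
    = 34380 km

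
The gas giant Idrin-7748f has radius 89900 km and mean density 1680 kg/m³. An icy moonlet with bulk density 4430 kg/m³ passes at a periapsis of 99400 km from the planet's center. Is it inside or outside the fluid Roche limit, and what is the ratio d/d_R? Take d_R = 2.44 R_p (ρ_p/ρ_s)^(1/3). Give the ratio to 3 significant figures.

d_R = 2.44 × (89900 km) × (1680/4430)^(1/3) = 1.588 × 10⁵ km
d/d_R = (99400) / (1.588 × 10⁵) = 0.626
Since d/d_R < 1, the body is inside the Roche limit.

inside; d/d_R ≈ 0.626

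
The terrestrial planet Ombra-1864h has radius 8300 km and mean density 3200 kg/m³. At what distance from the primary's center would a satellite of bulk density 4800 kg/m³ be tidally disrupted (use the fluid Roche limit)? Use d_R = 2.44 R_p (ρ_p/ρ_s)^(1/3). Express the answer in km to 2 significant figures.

18000 km

d_R = 2.44 × 8300 km × (3200/4800)^(1/3)
    = 18000 km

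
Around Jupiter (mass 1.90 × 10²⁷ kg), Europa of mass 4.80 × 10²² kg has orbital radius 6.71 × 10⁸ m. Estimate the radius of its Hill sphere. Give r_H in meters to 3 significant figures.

r_H ≈ a (m/3M)^(1/3)
    = (6.71 × 10⁸) × (4.80 × 10²² / (3 × 1.90 × 10²⁷))^(1/3)
    = 1.37 × 10⁷ m

1.37 × 10⁷ m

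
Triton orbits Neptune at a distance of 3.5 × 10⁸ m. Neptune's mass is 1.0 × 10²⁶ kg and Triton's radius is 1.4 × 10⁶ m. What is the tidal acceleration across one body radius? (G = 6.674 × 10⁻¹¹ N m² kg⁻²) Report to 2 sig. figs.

4.4 × 10⁻⁴ m/s²

Δg = 2GMr/d³
   = 2 × (6.674 × 10⁻¹¹) × (1.0 × 10²⁶) × (1.4 × 10⁶) / (3.5 × 10⁸)³
   = 4.4 × 10⁻⁴ m/s²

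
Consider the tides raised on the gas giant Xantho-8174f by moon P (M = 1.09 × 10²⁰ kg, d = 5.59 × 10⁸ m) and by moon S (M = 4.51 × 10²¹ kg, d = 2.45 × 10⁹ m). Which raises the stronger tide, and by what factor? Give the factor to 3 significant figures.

Moon P, by a factor of ≈ 2.03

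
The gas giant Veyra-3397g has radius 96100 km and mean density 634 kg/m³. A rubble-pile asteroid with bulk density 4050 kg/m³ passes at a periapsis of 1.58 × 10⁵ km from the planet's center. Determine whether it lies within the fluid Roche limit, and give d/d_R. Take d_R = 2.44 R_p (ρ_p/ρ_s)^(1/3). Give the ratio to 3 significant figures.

outside; d/d_R ≈ 1.25

d_R = 2.44 × (96100 km) × (634/4050)^(1/3) = 1.264 × 10⁵ km
d/d_R = (1.58 × 10⁵) / (1.264 × 10⁵) = 1.25
Since d/d_R > 1, the body is outside the Roche limit.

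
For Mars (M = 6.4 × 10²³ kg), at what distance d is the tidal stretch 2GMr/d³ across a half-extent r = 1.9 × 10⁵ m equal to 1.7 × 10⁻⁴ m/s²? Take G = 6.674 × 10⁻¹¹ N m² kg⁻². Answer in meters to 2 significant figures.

4.6 × 10⁷ m

2GMr/d³ = a_tidal  ⇒  d = (2GMr / a_tidal)^(1/3)
d = (2 × 6.674×10⁻¹¹ × (6.4 × 10²³) × (1.9 × 10⁵) / (1.7 × 10⁻⁴))^(1/3)
  = 4.6 × 10⁷ m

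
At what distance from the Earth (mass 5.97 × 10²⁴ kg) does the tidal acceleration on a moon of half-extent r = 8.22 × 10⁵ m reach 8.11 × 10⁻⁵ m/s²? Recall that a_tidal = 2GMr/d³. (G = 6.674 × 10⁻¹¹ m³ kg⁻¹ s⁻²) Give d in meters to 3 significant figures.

2GMr/d³ = a_tidal  ⇒  d = (2GMr / a_tidal)^(1/3)
d = (2 × 6.674×10⁻¹¹ × (5.97 × 10²⁴) × (8.22 × 10⁵) / (8.11 × 10⁻⁵))^(1/3)
  = 2.01 × 10⁸ m

2.01 × 10⁸ m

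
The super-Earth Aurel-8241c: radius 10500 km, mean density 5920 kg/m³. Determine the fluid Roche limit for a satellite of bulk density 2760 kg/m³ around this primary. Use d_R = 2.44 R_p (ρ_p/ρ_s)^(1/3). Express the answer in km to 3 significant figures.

d_R = 2.44 × 10500 km × (5920/2760)^(1/3)
    = 33000 km

33000 km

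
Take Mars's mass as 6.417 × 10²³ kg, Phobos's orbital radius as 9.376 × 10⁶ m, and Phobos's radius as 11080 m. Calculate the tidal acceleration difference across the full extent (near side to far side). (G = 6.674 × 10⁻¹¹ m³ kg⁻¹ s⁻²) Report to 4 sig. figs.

2.303 × 10⁻³ m/s²

Near-to-far spans 2r, so the tidal difference is twice the near-to-center value: 4GMr/d³.
Δa = 4GMr/d³
   = 4 × (6.674 × 10⁻¹¹) × (6.417 × 10²³) × (11080) / (9.376 × 10⁶)³
   = 2.303 × 10⁻³ m/s²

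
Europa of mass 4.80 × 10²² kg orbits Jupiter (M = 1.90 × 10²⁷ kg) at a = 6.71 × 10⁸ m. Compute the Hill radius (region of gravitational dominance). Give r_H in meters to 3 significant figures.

1.37 × 10⁷ m

r_H ≈ a (m/3M)^(1/3)
    = (6.71 × 10⁸) × (4.80 × 10²² / (3 × 1.90 × 10²⁷))^(1/3)
    = 1.37 × 10⁷ m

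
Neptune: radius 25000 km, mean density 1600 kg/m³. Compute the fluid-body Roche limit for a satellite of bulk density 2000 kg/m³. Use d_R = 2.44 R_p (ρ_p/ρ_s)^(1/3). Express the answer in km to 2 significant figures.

d_R = 2.44 × 25000 km × (1600/2000)^(1/3)
    = 57000 km

57000 km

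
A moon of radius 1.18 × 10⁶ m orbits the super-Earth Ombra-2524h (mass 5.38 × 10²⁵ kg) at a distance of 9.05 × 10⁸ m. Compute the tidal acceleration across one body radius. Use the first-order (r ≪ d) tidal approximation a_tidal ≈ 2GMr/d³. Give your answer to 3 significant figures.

a_tidal = 2GMr/d³
        = 2 × (6.674 × 10⁻¹¹) × (5.38 × 10²⁵) × (1.18 × 10⁶) / (9.05 × 10⁸)³
        = 1.14 × 10⁻⁵ m/s²

1.14 × 10⁻⁵ m/s²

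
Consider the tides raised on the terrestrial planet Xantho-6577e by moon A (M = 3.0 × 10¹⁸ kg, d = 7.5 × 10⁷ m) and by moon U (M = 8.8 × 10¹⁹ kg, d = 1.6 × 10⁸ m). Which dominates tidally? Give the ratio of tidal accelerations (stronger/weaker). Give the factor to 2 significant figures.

Moon U, by a factor of ≈ 3.0

Compare M/d³ for the two perturbers:
Moon A: (3.0 × 10¹⁸) / (7.5 × 10⁷)³ = 7.111 × 10⁻⁶
Moon U: (8.8 × 10¹⁹) / (1.6 × 10⁸)³ = 2.148 × 10⁻⁵
Ratio (larger/smaller) = 3.0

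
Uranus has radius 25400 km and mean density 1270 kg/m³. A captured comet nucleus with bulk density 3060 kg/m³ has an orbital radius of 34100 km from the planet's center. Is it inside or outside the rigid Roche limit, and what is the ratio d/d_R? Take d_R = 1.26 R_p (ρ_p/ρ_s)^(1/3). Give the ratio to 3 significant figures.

d_R = 1.26 × (25400 km) × (1270/3060)^(1/3) = 23870 km
d/d_R = (34100) / (23870) = 1.43
Since d/d_R > 1, the body is outside the Roche limit.

outside; d/d_R ≈ 1.43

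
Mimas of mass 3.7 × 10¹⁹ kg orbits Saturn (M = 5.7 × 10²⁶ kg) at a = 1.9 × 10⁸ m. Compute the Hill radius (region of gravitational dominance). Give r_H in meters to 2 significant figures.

r_H ≈ a (m/3M)^(1/3)
    = (1.9 × 10⁸) × (3.7 × 10¹⁹ / (3 × 5.7 × 10²⁶))^(1/3)
    = 5.3 × 10⁵ m

5.3 × 10⁵ m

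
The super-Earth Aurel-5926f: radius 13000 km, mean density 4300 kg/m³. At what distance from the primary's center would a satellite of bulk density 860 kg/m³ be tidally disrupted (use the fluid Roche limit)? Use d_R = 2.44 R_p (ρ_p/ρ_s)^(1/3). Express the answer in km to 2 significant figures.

d_R = 2.44 × 13000 km × (4300/860)^(1/3)
    = 54000 km

54000 km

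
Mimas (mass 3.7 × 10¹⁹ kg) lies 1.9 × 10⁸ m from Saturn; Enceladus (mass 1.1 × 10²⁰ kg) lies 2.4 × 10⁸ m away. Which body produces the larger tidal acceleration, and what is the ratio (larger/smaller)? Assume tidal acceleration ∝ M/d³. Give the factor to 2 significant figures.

Enceladus, by a factor of ≈ 1.5

Compare M/d³ for the two perturbers:
Mimas: (3.7 × 10¹⁹) / (1.9 × 10⁸)³ = 5.394 × 10⁻⁶
Enceladus: (1.1 × 10²⁰) / (2.4 × 10⁸)³ = 7.957 × 10⁻⁶
Ratio (larger/smaller) = 1.5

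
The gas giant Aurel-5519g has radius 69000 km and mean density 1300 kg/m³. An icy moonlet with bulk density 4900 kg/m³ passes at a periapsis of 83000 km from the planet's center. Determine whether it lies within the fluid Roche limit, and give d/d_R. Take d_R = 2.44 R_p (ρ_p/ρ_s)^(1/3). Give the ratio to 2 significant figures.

d_R = 2.44 × (69000 km) × (1300/4900)^(1/3) = 1.082 × 10⁵ km
d/d_R = (83000) / (1.082 × 10⁵) = 0.77
Since d/d_R < 1, the body is inside the Roche limit.

inside; d/d_R ≈ 0.77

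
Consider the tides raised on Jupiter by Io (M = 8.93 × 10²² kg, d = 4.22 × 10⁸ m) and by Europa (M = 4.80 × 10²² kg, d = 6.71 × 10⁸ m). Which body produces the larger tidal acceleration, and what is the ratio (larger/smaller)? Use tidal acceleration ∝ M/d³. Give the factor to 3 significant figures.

The tide-raising term goes as M/d³ (the gradient of a 1/d² field).
Io: (8.93 × 10²²) / (4.22 × 10⁸)³ = 1.188 × 10⁻³
Europa: (4.80 × 10²²) / (6.71 × 10⁸)³ = 1.589 × 10⁻⁴
Ratio (larger/smaller) = 7.48

Io, by a factor of ≈ 7.48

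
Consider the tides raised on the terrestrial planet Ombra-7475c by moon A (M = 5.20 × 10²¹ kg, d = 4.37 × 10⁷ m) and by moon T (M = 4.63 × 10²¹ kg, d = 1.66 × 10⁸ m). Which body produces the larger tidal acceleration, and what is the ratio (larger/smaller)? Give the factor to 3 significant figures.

Moon A, by a factor of ≈ 61.6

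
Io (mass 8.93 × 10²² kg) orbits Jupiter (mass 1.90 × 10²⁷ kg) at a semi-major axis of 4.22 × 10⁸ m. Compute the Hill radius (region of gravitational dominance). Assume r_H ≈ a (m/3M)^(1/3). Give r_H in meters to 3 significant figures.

r_H ≈ a (m/3M)^(1/3)
    = (4.22 × 10⁸) × (8.93 × 10²² / (3 × 1.90 × 10²⁷))^(1/3)
    = 1.06 × 10⁷ m

1.06 × 10⁷ m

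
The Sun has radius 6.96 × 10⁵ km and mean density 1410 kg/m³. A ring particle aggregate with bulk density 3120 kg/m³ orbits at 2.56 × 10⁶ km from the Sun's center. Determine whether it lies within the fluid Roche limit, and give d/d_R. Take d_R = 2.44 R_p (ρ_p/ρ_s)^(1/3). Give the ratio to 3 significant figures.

outside; d/d_R ≈ 1.96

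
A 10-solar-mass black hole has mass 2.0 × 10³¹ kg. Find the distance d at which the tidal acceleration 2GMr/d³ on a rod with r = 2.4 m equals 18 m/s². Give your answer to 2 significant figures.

2GMr/d³ = a_tidal  ⇒  d = (2GMr / a_tidal)^(1/3)
d = (2 × 6.674×10⁻¹¹ × (2.0 × 10³¹) × (2.4) / (18))^(1/3)
  = 7.1 × 10⁶ m

7.1 × 10⁶ m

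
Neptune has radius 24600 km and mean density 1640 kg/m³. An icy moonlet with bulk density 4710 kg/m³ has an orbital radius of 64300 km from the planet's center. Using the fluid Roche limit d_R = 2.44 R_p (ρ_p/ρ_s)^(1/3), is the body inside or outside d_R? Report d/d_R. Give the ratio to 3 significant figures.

d_R = 2.44 × (24600 km) × (1640/4710)^(1/3) = 42230 km
d/d_R = (64300) / (42230) = 1.52
Since d/d_R > 1, the body is outside the Roche limit.

outside; d/d_R ≈ 1.52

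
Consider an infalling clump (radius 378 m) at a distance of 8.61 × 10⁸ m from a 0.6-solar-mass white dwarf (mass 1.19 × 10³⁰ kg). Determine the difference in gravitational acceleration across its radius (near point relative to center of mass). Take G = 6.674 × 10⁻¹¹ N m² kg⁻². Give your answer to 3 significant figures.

9.41 × 10⁻⁵ m/s²

Differencing GM/(d−r)² and GM/d² to first order in r/d gives 2GMr/d³.
a_tidal = 2GMr/d³
        = 2 × (6.674 × 10⁻¹¹) × (1.19 × 10³⁰) × (378) / (8.61 × 10⁸)³
        = 9.41 × 10⁻⁵ m/s²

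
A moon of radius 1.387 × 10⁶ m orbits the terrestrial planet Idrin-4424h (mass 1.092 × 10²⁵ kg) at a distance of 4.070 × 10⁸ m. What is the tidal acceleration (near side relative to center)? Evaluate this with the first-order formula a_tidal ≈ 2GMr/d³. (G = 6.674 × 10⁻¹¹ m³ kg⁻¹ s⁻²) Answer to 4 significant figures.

2.999 × 10⁻⁵ m/s²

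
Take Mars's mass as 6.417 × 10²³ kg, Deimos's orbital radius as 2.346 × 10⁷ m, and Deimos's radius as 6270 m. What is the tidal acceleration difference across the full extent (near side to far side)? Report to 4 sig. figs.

8.319 × 10⁻⁵ m/s²

Δg = 4GMr/d³
   = 4 × (6.674 × 10⁻¹¹) × (6.417 × 10²³) × (6270) / (2.346 × 10⁷)³
   = 8.319 × 10⁻⁵ m/s²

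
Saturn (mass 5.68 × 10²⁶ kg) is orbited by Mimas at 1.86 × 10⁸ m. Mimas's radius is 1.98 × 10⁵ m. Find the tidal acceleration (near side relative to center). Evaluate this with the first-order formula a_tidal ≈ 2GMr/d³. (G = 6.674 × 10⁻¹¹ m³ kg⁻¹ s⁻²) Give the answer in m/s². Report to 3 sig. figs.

2.33 × 10⁻³ m/s²

The tidal stretch is the gradient of GM/d² times the body's extent r, hence the 1/d³ dependence.
Δg = 2GMr/d³
   = 2 × (6.674 × 10⁻¹¹) × (5.68 × 10²⁶) × (1.98 × 10⁵) / (1.86 × 10⁸)³
   = 2.33 × 10⁻³ m/s²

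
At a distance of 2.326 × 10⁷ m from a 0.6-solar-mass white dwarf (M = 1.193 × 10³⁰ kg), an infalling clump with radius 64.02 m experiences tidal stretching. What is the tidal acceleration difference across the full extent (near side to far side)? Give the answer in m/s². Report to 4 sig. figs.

The field gradient is 2GM/d³; across the full diameter 2r the difference is 4GMr/d³.
Δg = 4GMr/d³
   = 4 × (6.674 × 10⁻¹¹) × (1.193 × 10³⁰) × (64.02) / (2.326 × 10⁷)³
   = 1.620 m/s²

1.620 m/s²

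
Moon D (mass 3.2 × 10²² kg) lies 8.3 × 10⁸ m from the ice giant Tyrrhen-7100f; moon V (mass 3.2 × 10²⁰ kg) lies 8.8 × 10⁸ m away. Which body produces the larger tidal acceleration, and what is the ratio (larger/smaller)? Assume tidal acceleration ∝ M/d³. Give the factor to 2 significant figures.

Tidal stretch scales as M/d³; compute that for each body.
Moon D: (3.2 × 10²²) / (8.3 × 10⁸)³ = 5.596 × 10⁻⁵
Moon V: (3.2 × 10²⁰) / (8.8 × 10⁸)³ = 4.696 × 10⁻⁷
Ratio (larger/smaller) = 120

Moon D, by a factor of ≈ 120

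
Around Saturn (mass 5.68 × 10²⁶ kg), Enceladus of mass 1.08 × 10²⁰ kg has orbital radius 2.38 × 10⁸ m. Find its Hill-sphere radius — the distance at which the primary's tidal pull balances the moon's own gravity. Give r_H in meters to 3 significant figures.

r_H ≈ a (m/3M)^(1/3)
    = (2.38 × 10⁸) × (1.08 × 10²⁰ / (3 × 5.68 × 10²⁶))^(1/3)
    = 9.49 × 10⁵ m

9.49 × 10⁵ m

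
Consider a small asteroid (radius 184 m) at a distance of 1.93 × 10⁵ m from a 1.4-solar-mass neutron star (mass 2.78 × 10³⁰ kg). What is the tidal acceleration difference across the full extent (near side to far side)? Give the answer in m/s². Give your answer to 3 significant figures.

1.90 × 10⁷ m/s²

Δa = 4GMr/d³
   = 4 × (6.674 × 10⁻¹¹) × (2.78 × 10³⁰) × (184) / (1.93 × 10⁵)³
   = 1.90 × 10⁷ m/s²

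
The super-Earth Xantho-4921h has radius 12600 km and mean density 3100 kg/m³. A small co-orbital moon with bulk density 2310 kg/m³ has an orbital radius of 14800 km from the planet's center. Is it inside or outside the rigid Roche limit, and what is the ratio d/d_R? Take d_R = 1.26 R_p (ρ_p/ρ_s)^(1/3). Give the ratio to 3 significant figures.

inside; d/d_R ≈ 0.845

d_R = 1.26 × (12600 km) × (3100/2310)^(1/3) = 17510 km
d/d_R = (14800) / (17510) = 0.845
Since d/d_R < 1, the body is inside the Roche limit.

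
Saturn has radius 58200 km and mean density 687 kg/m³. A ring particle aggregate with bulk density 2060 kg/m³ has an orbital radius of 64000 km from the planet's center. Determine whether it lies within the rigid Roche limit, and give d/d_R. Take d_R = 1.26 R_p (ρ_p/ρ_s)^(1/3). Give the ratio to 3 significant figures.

d_R = 1.26 × (58200 km) × (687/2060)^(1/3) = 50850 km
d/d_R = (64000) / (50850) = 1.26
Since d/d_R > 1, the body is outside the Roche limit.

outside; d/d_R ≈ 1.26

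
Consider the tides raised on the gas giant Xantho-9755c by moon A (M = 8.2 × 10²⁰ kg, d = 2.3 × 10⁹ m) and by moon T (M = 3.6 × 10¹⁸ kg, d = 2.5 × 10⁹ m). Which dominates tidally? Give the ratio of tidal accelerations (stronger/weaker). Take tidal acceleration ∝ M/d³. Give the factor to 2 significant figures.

The tide-raising term goes as M/d³ (the gradient of a 1/d² field).
Moon A: (8.2 × 10²⁰) / (2.3 × 10⁹)³ = 6.740 × 10⁻⁸
Moon T: (3.6 × 10¹⁸) / (2.5 × 10⁹)³ = 2.304 × 10⁻¹⁰
Ratio (larger/smaller) = 290

Moon A, by a factor of ≈ 290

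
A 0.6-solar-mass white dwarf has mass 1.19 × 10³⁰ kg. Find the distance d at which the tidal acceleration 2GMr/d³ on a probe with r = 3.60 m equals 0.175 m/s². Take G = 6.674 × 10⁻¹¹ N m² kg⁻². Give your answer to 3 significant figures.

1.48 × 10⁷ m

2GMr/d³ = a_tidal  ⇒  d = (2GMr / a_tidal)^(1/3)
d = (2 × 6.674×10⁻¹¹ × (1.19 × 10³⁰) × (3.60) / (0.175))^(1/3)
  = 1.48 × 10⁷ m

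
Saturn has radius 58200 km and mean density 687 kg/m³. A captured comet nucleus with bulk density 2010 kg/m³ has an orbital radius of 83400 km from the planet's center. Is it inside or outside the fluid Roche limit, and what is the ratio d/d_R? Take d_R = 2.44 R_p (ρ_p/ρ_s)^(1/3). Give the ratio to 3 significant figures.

inside; d/d_R ≈ 0.840

d_R = 2.44 × (58200 km) × (687/2010)^(1/3) = 99290 km
d/d_R = (83400) / (99290) = 0.840
Since d/d_R < 1, the body is inside the Roche limit.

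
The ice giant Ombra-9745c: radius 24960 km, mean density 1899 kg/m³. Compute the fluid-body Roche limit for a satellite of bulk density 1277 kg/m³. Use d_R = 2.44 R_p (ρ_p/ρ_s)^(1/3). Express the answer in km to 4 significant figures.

d_R = 2.44 × 24960 km × (1899/1277)^(1/3)
    = 69520 km

69520 km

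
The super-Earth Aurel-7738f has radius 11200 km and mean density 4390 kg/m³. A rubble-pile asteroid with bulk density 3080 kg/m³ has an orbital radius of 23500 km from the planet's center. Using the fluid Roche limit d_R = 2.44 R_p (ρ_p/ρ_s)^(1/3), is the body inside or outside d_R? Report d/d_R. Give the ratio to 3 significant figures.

d_R = 2.44 × (11200 km) × (4390/3080)^(1/3) = 30750 km
d/d_R = (23500) / (30750) = 0.764
Since d/d_R < 1, the body is inside the Roche limit.

inside; d/d_R ≈ 0.764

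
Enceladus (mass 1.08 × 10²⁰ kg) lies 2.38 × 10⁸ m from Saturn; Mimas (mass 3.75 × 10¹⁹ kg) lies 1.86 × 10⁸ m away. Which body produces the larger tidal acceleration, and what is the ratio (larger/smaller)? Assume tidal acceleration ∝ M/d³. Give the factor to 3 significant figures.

Enceladus, by a factor of ≈ 1.37

The tide-raising term goes as M/d³ (the gradient of a 1/d² field).
Enceladus: (1.08 × 10²⁰) / (2.38 × 10⁸)³ = 8.011 × 10⁻⁶
Mimas: (3.75 × 10¹⁹) / (1.86 × 10⁸)³ = 5.828 × 10⁻⁶
Ratio (larger/smaller) = 1.37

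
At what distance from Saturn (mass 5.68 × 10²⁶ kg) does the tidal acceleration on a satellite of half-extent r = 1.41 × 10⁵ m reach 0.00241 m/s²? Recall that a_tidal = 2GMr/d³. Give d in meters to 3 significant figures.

1.64 × 10⁸ m

2GMr/d³ = a_tidal  ⇒  d = (2GMr / a_tidal)^(1/3)
d = (2 × 6.674×10⁻¹¹ × (5.68 × 10²⁶) × (1.41 × 10⁵) / (0.00241))^(1/3)
  = 1.64 × 10⁸ m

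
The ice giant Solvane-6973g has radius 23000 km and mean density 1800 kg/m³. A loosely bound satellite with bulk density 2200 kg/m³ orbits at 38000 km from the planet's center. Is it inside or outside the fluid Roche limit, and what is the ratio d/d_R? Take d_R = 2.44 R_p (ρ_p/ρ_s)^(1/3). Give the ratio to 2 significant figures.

inside; d/d_R ≈ 0.72

d_R = 2.44 × (23000 km) × (1800/2200)^(1/3) = 52490 km
d/d_R = (38000) / (52490) = 0.72
Since d/d_R < 1, the body is inside the Roche limit.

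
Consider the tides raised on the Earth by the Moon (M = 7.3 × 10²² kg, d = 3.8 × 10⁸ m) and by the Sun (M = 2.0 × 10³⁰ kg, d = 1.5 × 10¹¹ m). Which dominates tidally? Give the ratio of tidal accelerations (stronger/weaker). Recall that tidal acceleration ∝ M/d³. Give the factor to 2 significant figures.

The Moon, by a factor of ≈ 2.2

Compare M/d³ for the two perturbers:
The Moon: (7.3 × 10²²) / (3.8 × 10⁸)³ = 1.330 × 10⁻³
The Sun: (2.0 × 10³⁰) / (1.5 × 10¹¹)³ = 5.926 × 10⁻⁴
Ratio (larger/smaller) = 2.2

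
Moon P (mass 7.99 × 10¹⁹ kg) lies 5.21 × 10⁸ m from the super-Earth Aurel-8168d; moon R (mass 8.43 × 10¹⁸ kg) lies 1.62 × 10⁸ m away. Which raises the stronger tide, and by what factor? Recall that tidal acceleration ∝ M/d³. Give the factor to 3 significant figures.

Moon R, by a factor of ≈ 3.51

The tide-raising term goes as M/d³ (the gradient of a 1/d² field).
Moon P: (7.99 × 10¹⁹) / (5.21 × 10⁸)³ = 5.650 × 10⁻⁷
Moon R: (8.43 × 10¹⁸) / (1.62 × 10⁸)³ = 1.983 × 10⁻⁶
Ratio (larger/smaller) = 3.51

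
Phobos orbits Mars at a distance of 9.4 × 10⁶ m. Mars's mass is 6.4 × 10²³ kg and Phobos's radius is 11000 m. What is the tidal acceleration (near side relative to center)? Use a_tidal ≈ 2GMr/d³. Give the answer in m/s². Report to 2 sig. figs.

1.1 × 10⁻³ m/s²

Differencing GM/(d−r)² and GM/d² to first order in r/d gives 2GMr/d³.
Δa = 2GMr/d³
   = 2 × (6.674 × 10⁻¹¹) × (6.4 × 10²³) × (11000) / (9.4 × 10⁶)³
   = 1.1 × 10⁻³ m/s²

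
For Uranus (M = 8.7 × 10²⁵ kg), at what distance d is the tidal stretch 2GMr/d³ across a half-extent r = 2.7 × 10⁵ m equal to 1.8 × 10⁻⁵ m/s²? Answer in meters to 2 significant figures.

2GMr/d³ = a_tidal  ⇒  d = (2GMr / a_tidal)^(1/3)
d = (2 × 6.674×10⁻¹¹ × (8.7 × 10²⁵) × (2.7 × 10⁵) / (1.8 × 10⁻⁵))^(1/3)
  = 5.6 × 10⁸ m

5.6 × 10⁸ m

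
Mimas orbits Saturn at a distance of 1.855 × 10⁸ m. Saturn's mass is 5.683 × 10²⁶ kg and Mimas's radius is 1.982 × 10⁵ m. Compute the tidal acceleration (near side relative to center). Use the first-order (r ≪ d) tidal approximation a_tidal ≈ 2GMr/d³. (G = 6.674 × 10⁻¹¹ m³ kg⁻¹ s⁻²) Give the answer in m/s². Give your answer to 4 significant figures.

2.355 × 10⁻³ m/s²

The tidal stretch is the gradient of GM/d² times the body's extent r, hence the 1/d³ dependence.
a_tidal = 2GMr/d³
        = 2 × (6.674 × 10⁻¹¹) × (5.683 × 10²⁶) × (1.982 × 10⁵) / (1.855 × 10⁸)³
        = 2.355 × 10⁻³ m/s²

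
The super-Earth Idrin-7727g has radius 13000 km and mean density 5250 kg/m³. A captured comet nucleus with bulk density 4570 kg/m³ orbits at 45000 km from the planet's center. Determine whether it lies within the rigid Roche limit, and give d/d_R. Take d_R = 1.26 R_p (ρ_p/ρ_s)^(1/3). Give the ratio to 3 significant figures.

d_R = 1.26 × (13000 km) × (5250/4570)^(1/3) = 17160 km
d/d_R = (45000) / (17160) = 2.62
Since d/d_R > 1, the body is outside the Roche limit.

outside; d/d_R ≈ 2.62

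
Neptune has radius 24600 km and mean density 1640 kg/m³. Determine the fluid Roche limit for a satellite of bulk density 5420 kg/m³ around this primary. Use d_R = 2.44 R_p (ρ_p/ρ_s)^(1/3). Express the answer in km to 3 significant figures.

40300 km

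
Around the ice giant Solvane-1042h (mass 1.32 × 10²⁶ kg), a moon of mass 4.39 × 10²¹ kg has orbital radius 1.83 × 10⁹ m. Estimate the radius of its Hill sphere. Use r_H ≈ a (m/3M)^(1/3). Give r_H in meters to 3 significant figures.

4.08 × 10⁷ m

r_H ≈ a (m/3M)^(1/3)
    = (1.83 × 10⁹) × (4.39 × 10²¹ / (3 × 1.32 × 10²⁶))^(1/3)
    = 4.08 × 10⁷ m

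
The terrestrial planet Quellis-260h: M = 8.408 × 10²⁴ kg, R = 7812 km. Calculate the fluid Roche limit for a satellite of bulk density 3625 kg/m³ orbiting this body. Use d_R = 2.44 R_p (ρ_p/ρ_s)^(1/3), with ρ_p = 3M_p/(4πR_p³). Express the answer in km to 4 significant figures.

20040 km

ρ_p = 3M_p/(4πR_p³) = 3 × (8.408 × 10²⁴) / (4π × (7.812 × 10⁶ m)³) = 4210 kg/m³
d_R = 2.44 × 7812 km × (4210/3625)^(1/3)
    = 20040 km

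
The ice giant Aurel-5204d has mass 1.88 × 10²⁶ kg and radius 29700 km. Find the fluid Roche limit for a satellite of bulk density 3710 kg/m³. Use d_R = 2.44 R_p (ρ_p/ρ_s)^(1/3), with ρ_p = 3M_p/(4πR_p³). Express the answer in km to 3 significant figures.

ρ_p = 3M_p/(4πR_p³) = 3 × (1.88 × 10²⁶) / (4π × (2.97 × 10⁷ m)³) = 1710 kg/m³
d_R = 2.44 × 29700 km × (1710/3710)^(1/3)
    = 56000 km

56000 km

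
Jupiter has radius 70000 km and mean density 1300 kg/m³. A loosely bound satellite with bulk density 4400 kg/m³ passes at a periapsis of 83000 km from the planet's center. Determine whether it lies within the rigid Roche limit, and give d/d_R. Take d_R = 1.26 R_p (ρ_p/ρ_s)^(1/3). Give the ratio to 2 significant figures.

d_R = 1.26 × (70000 km) × (1300/4400)^(1/3) = 58740 km
d/d_R = (83000) / (58740) = 1.4
Since d/d_R > 1, the body is outside the Roche limit.

outside; d/d_R ≈ 1.4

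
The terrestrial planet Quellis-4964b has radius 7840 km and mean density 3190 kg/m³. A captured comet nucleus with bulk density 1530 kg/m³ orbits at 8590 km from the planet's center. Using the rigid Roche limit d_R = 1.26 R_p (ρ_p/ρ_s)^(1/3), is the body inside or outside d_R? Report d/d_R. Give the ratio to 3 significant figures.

d_R = 1.26 × (7840 km) × (3190/1530)^(1/3) = 12620 km
d/d_R = (8590) / (12620) = 0.681
Since d/d_R < 1, the body is inside the Roche limit.

inside; d/d_R ≈ 0.681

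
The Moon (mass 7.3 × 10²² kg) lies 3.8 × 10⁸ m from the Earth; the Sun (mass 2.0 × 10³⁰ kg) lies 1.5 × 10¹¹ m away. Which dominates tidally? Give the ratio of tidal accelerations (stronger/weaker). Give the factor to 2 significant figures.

Compare M/d³ for the two perturbers:
The Moon: (7.3 × 10²²) / (3.8 × 10⁸)³ = 1.330 × 10⁻³
The Sun: (2.0 × 10³⁰) / (1.5 × 10¹¹)³ = 5.926 × 10⁻⁴
Ratio (larger/smaller) = 2.2

The Moon, by a factor of ≈ 2.2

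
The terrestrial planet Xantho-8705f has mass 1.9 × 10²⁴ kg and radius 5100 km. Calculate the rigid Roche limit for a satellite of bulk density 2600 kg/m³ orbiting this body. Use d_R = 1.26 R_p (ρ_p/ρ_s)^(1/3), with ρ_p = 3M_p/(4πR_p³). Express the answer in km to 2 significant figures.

ρ_p = 3M_p/(4πR_p³) = 3 × (1.9 × 10²⁴) / (4π × (5.1 × 10⁶ m)³) = 3400 kg/m³
d_R = 1.26 × 5100 km × (3400/2600)^(1/3)
    = 7000 km

7000 km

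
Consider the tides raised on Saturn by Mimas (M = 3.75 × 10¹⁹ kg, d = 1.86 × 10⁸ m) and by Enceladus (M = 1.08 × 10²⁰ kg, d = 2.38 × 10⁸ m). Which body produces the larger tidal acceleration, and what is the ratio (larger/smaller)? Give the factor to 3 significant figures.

Enceladus, by a factor of ≈ 1.37

Tidal stretch scales as M/d³; compute that for each body.
Mimas: (3.75 × 10¹⁹) / (1.86 × 10⁸)³ = 5.828 × 10⁻⁶
Enceladus: (1.08 × 10²⁰) / (2.38 × 10⁸)³ = 8.011 × 10⁻⁶
Ratio (larger/smaller) = 1.37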